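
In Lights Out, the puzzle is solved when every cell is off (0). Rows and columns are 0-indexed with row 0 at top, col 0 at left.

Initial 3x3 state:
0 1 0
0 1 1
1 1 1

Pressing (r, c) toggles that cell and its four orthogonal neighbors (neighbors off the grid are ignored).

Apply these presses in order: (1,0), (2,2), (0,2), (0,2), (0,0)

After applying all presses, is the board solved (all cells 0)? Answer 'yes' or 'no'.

Answer: yes

Derivation:
After press 1 at (1,0):
1 1 0
1 0 1
0 1 1

After press 2 at (2,2):
1 1 0
1 0 0
0 0 0

After press 3 at (0,2):
1 0 1
1 0 1
0 0 0

After press 4 at (0,2):
1 1 0
1 0 0
0 0 0

After press 5 at (0,0):
0 0 0
0 0 0
0 0 0

Lights still on: 0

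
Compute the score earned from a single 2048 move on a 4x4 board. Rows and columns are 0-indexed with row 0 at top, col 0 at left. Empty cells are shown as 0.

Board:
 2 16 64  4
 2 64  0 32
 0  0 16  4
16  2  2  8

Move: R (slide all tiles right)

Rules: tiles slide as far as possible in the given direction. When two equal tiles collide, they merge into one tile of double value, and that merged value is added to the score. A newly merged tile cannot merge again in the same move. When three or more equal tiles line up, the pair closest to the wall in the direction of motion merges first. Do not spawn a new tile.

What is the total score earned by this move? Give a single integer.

Answer: 4

Derivation:
Slide right:
row 0: [2, 16, 64, 4] -> [2, 16, 64, 4]  score +0 (running 0)
row 1: [2, 64, 0, 32] -> [0, 2, 64, 32]  score +0 (running 0)
row 2: [0, 0, 16, 4] -> [0, 0, 16, 4]  score +0 (running 0)
row 3: [16, 2, 2, 8] -> [0, 16, 4, 8]  score +4 (running 4)
Board after move:
 2 16 64  4
 0  2 64 32
 0  0 16  4
 0 16  4  8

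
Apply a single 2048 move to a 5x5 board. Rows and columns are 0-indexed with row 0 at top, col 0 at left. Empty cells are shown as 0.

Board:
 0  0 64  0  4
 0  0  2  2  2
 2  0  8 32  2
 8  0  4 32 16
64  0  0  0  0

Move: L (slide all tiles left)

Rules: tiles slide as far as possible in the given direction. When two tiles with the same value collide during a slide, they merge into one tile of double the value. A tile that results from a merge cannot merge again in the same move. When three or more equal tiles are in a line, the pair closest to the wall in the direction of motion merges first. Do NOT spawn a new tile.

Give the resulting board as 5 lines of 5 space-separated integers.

Slide left:
row 0: [0, 0, 64, 0, 4] -> [64, 4, 0, 0, 0]
row 1: [0, 0, 2, 2, 2] -> [4, 2, 0, 0, 0]
row 2: [2, 0, 8, 32, 2] -> [2, 8, 32, 2, 0]
row 3: [8, 0, 4, 32, 16] -> [8, 4, 32, 16, 0]
row 4: [64, 0, 0, 0, 0] -> [64, 0, 0, 0, 0]

Answer: 64  4  0  0  0
 4  2  0  0  0
 2  8 32  2  0
 8  4 32 16  0
64  0  0  0  0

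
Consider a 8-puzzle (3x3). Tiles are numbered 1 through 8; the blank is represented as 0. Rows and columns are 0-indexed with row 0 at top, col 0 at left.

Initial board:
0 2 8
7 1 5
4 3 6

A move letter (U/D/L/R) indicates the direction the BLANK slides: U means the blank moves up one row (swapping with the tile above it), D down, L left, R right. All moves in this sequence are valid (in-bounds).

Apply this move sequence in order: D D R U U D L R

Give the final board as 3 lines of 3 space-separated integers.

Answer: 7 2 8
4 0 5
3 1 6

Derivation:
After move 1 (D):
7 2 8
0 1 5
4 3 6

After move 2 (D):
7 2 8
4 1 5
0 3 6

After move 3 (R):
7 2 8
4 1 5
3 0 6

After move 4 (U):
7 2 8
4 0 5
3 1 6

After move 5 (U):
7 0 8
4 2 5
3 1 6

After move 6 (D):
7 2 8
4 0 5
3 1 6

After move 7 (L):
7 2 8
0 4 5
3 1 6

After move 8 (R):
7 2 8
4 0 5
3 1 6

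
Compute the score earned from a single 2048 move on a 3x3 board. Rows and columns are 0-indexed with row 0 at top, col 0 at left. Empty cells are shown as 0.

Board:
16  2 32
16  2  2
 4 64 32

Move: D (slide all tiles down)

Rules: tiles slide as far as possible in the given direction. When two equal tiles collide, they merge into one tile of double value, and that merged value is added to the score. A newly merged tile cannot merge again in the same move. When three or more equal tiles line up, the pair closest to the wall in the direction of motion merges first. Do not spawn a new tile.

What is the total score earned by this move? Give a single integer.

Answer: 36

Derivation:
Slide down:
col 0: [16, 16, 4] -> [0, 32, 4]  score +32 (running 32)
col 1: [2, 2, 64] -> [0, 4, 64]  score +4 (running 36)
col 2: [32, 2, 32] -> [32, 2, 32]  score +0 (running 36)
Board after move:
 0  0 32
32  4  2
 4 64 32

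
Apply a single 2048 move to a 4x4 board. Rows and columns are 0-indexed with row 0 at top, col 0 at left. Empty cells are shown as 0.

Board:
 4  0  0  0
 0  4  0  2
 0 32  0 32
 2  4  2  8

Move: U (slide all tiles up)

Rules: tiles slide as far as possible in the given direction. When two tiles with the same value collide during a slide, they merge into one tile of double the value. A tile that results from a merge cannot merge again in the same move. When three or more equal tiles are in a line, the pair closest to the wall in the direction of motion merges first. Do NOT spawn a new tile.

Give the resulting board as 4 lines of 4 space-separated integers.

Slide up:
col 0: [4, 0, 0, 2] -> [4, 2, 0, 0]
col 1: [0, 4, 32, 4] -> [4, 32, 4, 0]
col 2: [0, 0, 0, 2] -> [2, 0, 0, 0]
col 3: [0, 2, 32, 8] -> [2, 32, 8, 0]

Answer:  4  4  2  2
 2 32  0 32
 0  4  0  8
 0  0  0  0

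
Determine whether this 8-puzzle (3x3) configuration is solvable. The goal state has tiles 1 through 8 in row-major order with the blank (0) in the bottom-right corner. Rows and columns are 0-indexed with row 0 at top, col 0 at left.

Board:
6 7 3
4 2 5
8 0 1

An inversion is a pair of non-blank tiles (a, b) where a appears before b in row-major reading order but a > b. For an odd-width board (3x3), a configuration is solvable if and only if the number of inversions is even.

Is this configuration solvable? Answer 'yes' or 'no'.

Answer: no

Derivation:
Inversions (pairs i<j in row-major order where tile[i] > tile[j] > 0): 17
17 is odd, so the puzzle is not solvable.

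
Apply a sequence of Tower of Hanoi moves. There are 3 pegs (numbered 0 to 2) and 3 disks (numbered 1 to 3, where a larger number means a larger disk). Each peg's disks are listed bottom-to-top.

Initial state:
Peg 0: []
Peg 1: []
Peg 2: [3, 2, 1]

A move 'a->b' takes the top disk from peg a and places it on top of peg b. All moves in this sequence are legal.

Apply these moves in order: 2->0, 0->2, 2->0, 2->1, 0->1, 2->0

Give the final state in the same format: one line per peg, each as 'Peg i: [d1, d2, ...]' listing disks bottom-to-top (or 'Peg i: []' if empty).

Answer: Peg 0: [3]
Peg 1: [2, 1]
Peg 2: []

Derivation:
After move 1 (2->0):
Peg 0: [1]
Peg 1: []
Peg 2: [3, 2]

After move 2 (0->2):
Peg 0: []
Peg 1: []
Peg 2: [3, 2, 1]

After move 3 (2->0):
Peg 0: [1]
Peg 1: []
Peg 2: [3, 2]

After move 4 (2->1):
Peg 0: [1]
Peg 1: [2]
Peg 2: [3]

After move 5 (0->1):
Peg 0: []
Peg 1: [2, 1]
Peg 2: [3]

After move 6 (2->0):
Peg 0: [3]
Peg 1: [2, 1]
Peg 2: []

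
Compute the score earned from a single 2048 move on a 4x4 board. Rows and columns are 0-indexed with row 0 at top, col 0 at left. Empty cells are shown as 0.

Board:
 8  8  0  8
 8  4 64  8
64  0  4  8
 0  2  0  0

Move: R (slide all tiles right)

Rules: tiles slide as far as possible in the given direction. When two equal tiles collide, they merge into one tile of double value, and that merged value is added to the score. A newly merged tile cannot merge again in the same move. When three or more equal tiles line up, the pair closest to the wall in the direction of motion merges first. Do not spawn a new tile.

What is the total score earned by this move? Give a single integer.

Slide right:
row 0: [8, 8, 0, 8] -> [0, 0, 8, 16]  score +16 (running 16)
row 1: [8, 4, 64, 8] -> [8, 4, 64, 8]  score +0 (running 16)
row 2: [64, 0, 4, 8] -> [0, 64, 4, 8]  score +0 (running 16)
row 3: [0, 2, 0, 0] -> [0, 0, 0, 2]  score +0 (running 16)
Board after move:
 0  0  8 16
 8  4 64  8
 0 64  4  8
 0  0  0  2

Answer: 16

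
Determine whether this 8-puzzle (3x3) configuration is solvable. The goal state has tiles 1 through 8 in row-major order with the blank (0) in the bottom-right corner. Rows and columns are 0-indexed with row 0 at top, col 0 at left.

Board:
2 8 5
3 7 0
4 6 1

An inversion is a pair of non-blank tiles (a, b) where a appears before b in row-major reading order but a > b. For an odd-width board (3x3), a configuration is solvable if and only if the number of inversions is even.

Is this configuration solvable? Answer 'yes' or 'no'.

Answer: yes

Derivation:
Inversions (pairs i<j in row-major order where tile[i] > tile[j] > 0): 16
16 is even, so the puzzle is solvable.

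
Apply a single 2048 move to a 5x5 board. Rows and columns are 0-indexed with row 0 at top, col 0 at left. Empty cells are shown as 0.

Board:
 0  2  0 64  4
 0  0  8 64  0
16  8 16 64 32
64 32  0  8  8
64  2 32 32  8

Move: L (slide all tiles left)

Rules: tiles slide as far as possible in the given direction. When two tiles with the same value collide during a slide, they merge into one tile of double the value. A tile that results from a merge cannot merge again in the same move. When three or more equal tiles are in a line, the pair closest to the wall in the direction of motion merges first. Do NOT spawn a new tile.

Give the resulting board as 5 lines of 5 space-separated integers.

Answer:  2 64  4  0  0
 8 64  0  0  0
16  8 16 64 32
64 32 16  0  0
64  2 64  8  0

Derivation:
Slide left:
row 0: [0, 2, 0, 64, 4] -> [2, 64, 4, 0, 0]
row 1: [0, 0, 8, 64, 0] -> [8, 64, 0, 0, 0]
row 2: [16, 8, 16, 64, 32] -> [16, 8, 16, 64, 32]
row 3: [64, 32, 0, 8, 8] -> [64, 32, 16, 0, 0]
row 4: [64, 2, 32, 32, 8] -> [64, 2, 64, 8, 0]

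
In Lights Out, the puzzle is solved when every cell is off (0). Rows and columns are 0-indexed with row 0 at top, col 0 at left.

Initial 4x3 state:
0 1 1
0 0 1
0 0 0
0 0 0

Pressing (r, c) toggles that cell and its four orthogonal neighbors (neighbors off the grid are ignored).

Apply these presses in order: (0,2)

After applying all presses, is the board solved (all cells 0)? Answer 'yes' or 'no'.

After press 1 at (0,2):
0 0 0
0 0 0
0 0 0
0 0 0

Lights still on: 0

Answer: yes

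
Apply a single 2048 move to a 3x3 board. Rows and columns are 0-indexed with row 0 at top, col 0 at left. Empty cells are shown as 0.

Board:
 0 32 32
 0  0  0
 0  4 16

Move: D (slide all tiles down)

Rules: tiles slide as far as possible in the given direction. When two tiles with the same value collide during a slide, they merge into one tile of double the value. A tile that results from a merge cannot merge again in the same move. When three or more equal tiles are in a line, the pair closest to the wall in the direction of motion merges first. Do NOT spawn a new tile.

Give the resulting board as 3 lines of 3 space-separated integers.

Answer:  0  0  0
 0 32 32
 0  4 16

Derivation:
Slide down:
col 0: [0, 0, 0] -> [0, 0, 0]
col 1: [32, 0, 4] -> [0, 32, 4]
col 2: [32, 0, 16] -> [0, 32, 16]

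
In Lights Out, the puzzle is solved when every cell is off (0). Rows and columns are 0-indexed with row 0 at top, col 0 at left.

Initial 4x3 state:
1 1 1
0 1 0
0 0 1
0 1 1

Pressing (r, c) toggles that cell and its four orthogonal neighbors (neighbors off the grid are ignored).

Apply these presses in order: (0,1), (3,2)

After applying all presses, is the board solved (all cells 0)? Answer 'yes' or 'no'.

After press 1 at (0,1):
0 0 0
0 0 0
0 0 1
0 1 1

After press 2 at (3,2):
0 0 0
0 0 0
0 0 0
0 0 0

Lights still on: 0

Answer: yes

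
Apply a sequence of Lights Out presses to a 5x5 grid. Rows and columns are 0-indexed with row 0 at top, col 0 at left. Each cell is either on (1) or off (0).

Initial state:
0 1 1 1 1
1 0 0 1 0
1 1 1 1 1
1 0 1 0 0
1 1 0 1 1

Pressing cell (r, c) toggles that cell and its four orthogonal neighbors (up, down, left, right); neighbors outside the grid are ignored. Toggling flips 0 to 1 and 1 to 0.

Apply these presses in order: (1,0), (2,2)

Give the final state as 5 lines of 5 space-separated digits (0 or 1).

After press 1 at (1,0):
1 1 1 1 1
0 1 0 1 0
0 1 1 1 1
1 0 1 0 0
1 1 0 1 1

After press 2 at (2,2):
1 1 1 1 1
0 1 1 1 0
0 0 0 0 1
1 0 0 0 0
1 1 0 1 1

Answer: 1 1 1 1 1
0 1 1 1 0
0 0 0 0 1
1 0 0 0 0
1 1 0 1 1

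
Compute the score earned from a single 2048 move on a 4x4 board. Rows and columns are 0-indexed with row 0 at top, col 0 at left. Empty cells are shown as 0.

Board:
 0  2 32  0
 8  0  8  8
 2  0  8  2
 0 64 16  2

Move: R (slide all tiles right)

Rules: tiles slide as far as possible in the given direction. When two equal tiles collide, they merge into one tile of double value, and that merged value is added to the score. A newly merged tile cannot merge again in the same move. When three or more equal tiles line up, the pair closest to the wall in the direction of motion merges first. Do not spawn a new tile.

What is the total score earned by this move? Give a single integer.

Slide right:
row 0: [0, 2, 32, 0] -> [0, 0, 2, 32]  score +0 (running 0)
row 1: [8, 0, 8, 8] -> [0, 0, 8, 16]  score +16 (running 16)
row 2: [2, 0, 8, 2] -> [0, 2, 8, 2]  score +0 (running 16)
row 3: [0, 64, 16, 2] -> [0, 64, 16, 2]  score +0 (running 16)
Board after move:
 0  0  2 32
 0  0  8 16
 0  2  8  2
 0 64 16  2

Answer: 16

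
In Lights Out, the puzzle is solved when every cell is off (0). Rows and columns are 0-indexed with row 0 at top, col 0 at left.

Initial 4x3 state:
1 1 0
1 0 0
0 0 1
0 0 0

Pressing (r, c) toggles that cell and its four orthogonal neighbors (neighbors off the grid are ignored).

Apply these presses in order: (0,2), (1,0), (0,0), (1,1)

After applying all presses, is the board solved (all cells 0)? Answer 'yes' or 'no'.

Answer: no

Derivation:
After press 1 at (0,2):
1 0 1
1 0 1
0 0 1
0 0 0

After press 2 at (1,0):
0 0 1
0 1 1
1 0 1
0 0 0

After press 3 at (0,0):
1 1 1
1 1 1
1 0 1
0 0 0

After press 4 at (1,1):
1 0 1
0 0 0
1 1 1
0 0 0

Lights still on: 5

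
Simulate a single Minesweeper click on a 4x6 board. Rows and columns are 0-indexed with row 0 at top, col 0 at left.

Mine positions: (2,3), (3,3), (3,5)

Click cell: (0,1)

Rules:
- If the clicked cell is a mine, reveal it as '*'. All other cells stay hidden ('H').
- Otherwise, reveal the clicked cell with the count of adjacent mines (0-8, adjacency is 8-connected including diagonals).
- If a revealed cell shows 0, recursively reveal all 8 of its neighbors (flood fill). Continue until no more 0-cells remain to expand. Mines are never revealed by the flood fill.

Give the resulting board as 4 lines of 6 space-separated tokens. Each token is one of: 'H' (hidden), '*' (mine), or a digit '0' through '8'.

0 0 0 0 0 0
0 0 1 1 1 0
0 0 2 H 3 1
0 0 2 H H H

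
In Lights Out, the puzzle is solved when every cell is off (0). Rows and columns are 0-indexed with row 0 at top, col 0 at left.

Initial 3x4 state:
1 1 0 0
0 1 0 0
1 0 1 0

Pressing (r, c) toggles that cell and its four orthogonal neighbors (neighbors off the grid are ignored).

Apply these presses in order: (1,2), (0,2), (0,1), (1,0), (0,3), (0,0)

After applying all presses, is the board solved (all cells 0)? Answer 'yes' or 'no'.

Answer: yes

Derivation:
After press 1 at (1,2):
1 1 1 0
0 0 1 1
1 0 0 0

After press 2 at (0,2):
1 0 0 1
0 0 0 1
1 0 0 0

After press 3 at (0,1):
0 1 1 1
0 1 0 1
1 0 0 0

After press 4 at (1,0):
1 1 1 1
1 0 0 1
0 0 0 0

After press 5 at (0,3):
1 1 0 0
1 0 0 0
0 0 0 0

After press 6 at (0,0):
0 0 0 0
0 0 0 0
0 0 0 0

Lights still on: 0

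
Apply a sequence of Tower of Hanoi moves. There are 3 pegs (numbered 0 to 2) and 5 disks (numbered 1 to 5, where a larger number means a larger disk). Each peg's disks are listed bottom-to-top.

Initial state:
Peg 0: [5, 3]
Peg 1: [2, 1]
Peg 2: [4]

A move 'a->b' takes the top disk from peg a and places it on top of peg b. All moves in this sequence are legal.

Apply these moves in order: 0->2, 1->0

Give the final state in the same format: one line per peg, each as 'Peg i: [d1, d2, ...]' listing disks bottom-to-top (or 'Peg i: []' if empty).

After move 1 (0->2):
Peg 0: [5]
Peg 1: [2, 1]
Peg 2: [4, 3]

After move 2 (1->0):
Peg 0: [5, 1]
Peg 1: [2]
Peg 2: [4, 3]

Answer: Peg 0: [5, 1]
Peg 1: [2]
Peg 2: [4, 3]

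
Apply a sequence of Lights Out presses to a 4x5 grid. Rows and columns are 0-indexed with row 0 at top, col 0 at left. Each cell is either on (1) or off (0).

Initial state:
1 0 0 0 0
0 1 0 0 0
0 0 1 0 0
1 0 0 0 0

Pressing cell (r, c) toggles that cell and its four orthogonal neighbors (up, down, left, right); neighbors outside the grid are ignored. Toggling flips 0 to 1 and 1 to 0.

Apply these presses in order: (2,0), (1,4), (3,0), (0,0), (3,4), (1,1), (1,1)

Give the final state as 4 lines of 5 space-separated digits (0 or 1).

Answer: 0 1 0 0 1
0 1 0 1 1
0 1 1 0 0
1 1 0 1 1

Derivation:
After press 1 at (2,0):
1 0 0 0 0
1 1 0 0 0
1 1 1 0 0
0 0 0 0 0

After press 2 at (1,4):
1 0 0 0 1
1 1 0 1 1
1 1 1 0 1
0 0 0 0 0

After press 3 at (3,0):
1 0 0 0 1
1 1 0 1 1
0 1 1 0 1
1 1 0 0 0

After press 4 at (0,0):
0 1 0 0 1
0 1 0 1 1
0 1 1 0 1
1 1 0 0 0

After press 5 at (3,4):
0 1 0 0 1
0 1 0 1 1
0 1 1 0 0
1 1 0 1 1

After press 6 at (1,1):
0 0 0 0 1
1 0 1 1 1
0 0 1 0 0
1 1 0 1 1

After press 7 at (1,1):
0 1 0 0 1
0 1 0 1 1
0 1 1 0 0
1 1 0 1 1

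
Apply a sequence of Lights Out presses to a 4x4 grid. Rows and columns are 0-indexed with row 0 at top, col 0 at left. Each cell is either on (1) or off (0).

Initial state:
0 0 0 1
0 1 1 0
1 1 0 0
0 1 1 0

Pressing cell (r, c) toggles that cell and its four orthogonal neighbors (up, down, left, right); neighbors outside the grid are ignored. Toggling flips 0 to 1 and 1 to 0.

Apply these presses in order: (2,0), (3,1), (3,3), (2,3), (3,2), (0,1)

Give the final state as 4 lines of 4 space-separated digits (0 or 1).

Answer: 1 1 1 1
1 0 1 1
0 1 0 0
0 1 0 1

Derivation:
After press 1 at (2,0):
0 0 0 1
1 1 1 0
0 0 0 0
1 1 1 0

After press 2 at (3,1):
0 0 0 1
1 1 1 0
0 1 0 0
0 0 0 0

After press 3 at (3,3):
0 0 0 1
1 1 1 0
0 1 0 1
0 0 1 1

After press 4 at (2,3):
0 0 0 1
1 1 1 1
0 1 1 0
0 0 1 0

After press 5 at (3,2):
0 0 0 1
1 1 1 1
0 1 0 0
0 1 0 1

After press 6 at (0,1):
1 1 1 1
1 0 1 1
0 1 0 0
0 1 0 1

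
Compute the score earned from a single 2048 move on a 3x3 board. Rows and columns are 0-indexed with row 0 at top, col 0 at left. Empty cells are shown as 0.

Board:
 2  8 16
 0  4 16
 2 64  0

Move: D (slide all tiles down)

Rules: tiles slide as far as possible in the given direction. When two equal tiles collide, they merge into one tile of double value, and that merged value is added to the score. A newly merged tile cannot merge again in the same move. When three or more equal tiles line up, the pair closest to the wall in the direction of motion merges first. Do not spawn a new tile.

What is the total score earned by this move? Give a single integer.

Answer: 36

Derivation:
Slide down:
col 0: [2, 0, 2] -> [0, 0, 4]  score +4 (running 4)
col 1: [8, 4, 64] -> [8, 4, 64]  score +0 (running 4)
col 2: [16, 16, 0] -> [0, 0, 32]  score +32 (running 36)
Board after move:
 0  8  0
 0  4  0
 4 64 32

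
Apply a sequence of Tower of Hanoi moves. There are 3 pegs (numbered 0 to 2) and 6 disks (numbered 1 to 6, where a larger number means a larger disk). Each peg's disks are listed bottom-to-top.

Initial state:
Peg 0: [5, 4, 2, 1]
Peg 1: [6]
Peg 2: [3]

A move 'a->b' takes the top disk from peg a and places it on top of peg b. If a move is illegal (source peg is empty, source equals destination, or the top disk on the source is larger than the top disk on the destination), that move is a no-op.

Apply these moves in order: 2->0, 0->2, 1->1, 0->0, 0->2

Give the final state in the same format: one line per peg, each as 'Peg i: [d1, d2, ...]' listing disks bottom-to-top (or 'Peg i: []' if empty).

After move 1 (2->0):
Peg 0: [5, 4, 2, 1]
Peg 1: [6]
Peg 2: [3]

After move 2 (0->2):
Peg 0: [5, 4, 2]
Peg 1: [6]
Peg 2: [3, 1]

After move 3 (1->1):
Peg 0: [5, 4, 2]
Peg 1: [6]
Peg 2: [3, 1]

After move 4 (0->0):
Peg 0: [5, 4, 2]
Peg 1: [6]
Peg 2: [3, 1]

After move 5 (0->2):
Peg 0: [5, 4, 2]
Peg 1: [6]
Peg 2: [3, 1]

Answer: Peg 0: [5, 4, 2]
Peg 1: [6]
Peg 2: [3, 1]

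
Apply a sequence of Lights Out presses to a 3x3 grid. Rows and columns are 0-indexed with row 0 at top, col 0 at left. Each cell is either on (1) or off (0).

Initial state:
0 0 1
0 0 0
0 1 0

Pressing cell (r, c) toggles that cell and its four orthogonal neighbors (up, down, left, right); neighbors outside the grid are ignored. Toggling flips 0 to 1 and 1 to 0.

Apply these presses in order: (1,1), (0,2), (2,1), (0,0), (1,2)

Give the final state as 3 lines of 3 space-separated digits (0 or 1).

After press 1 at (1,1):
0 1 1
1 1 1
0 0 0

After press 2 at (0,2):
0 0 0
1 1 0
0 0 0

After press 3 at (2,1):
0 0 0
1 0 0
1 1 1

After press 4 at (0,0):
1 1 0
0 0 0
1 1 1

After press 5 at (1,2):
1 1 1
0 1 1
1 1 0

Answer: 1 1 1
0 1 1
1 1 0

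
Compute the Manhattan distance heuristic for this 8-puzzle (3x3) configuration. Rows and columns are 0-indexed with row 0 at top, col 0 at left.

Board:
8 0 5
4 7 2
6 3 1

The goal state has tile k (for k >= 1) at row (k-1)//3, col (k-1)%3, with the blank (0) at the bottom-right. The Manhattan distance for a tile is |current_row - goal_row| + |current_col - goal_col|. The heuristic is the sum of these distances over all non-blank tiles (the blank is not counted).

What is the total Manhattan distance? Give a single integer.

Tile 8: (0,0)->(2,1) = 3
Tile 5: (0,2)->(1,1) = 2
Tile 4: (1,0)->(1,0) = 0
Tile 7: (1,1)->(2,0) = 2
Tile 2: (1,2)->(0,1) = 2
Tile 6: (2,0)->(1,2) = 3
Tile 3: (2,1)->(0,2) = 3
Tile 1: (2,2)->(0,0) = 4
Sum: 3 + 2 + 0 + 2 + 2 + 3 + 3 + 4 = 19

Answer: 19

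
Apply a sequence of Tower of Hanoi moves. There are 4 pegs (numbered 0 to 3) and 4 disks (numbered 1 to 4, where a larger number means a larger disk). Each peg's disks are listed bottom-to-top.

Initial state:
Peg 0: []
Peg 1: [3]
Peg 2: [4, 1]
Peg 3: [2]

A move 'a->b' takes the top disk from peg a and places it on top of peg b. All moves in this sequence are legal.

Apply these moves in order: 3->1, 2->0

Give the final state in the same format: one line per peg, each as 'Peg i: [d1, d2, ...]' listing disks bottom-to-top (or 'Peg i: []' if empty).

Answer: Peg 0: [1]
Peg 1: [3, 2]
Peg 2: [4]
Peg 3: []

Derivation:
After move 1 (3->1):
Peg 0: []
Peg 1: [3, 2]
Peg 2: [4, 1]
Peg 3: []

After move 2 (2->0):
Peg 0: [1]
Peg 1: [3, 2]
Peg 2: [4]
Peg 3: []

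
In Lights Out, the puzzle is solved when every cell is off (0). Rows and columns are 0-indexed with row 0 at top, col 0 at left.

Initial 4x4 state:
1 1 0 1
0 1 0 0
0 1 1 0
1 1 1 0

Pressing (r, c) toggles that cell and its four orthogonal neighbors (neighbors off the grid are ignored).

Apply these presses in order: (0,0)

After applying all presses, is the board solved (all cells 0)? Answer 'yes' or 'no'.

Answer: no

Derivation:
After press 1 at (0,0):
0 0 0 1
1 1 0 0
0 1 1 0
1 1 1 0

Lights still on: 8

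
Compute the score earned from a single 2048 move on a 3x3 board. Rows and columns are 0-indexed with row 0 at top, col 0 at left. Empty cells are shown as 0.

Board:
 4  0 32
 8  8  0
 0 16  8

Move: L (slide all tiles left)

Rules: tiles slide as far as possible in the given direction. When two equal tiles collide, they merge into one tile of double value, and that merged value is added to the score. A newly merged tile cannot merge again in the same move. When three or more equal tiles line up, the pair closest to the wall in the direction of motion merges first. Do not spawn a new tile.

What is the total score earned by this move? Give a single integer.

Slide left:
row 0: [4, 0, 32] -> [4, 32, 0]  score +0 (running 0)
row 1: [8, 8, 0] -> [16, 0, 0]  score +16 (running 16)
row 2: [0, 16, 8] -> [16, 8, 0]  score +0 (running 16)
Board after move:
 4 32  0
16  0  0
16  8  0

Answer: 16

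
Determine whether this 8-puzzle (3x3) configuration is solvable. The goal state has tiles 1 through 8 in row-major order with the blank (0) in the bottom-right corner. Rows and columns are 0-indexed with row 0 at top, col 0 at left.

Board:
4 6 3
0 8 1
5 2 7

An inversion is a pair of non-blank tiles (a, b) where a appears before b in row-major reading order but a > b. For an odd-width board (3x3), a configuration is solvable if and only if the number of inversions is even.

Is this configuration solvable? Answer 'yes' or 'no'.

Inversions (pairs i<j in row-major order where tile[i] > tile[j] > 0): 14
14 is even, so the puzzle is solvable.

Answer: yes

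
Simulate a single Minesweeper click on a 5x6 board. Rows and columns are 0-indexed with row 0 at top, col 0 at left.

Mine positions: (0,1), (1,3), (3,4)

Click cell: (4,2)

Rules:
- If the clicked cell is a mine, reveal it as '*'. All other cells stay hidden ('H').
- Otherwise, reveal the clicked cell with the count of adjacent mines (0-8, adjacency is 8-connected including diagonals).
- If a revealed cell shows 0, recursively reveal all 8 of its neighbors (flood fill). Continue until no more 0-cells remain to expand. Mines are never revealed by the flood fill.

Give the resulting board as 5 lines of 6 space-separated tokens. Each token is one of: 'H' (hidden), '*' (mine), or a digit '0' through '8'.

H H H H H H
1 1 2 H H H
0 0 1 2 H H
0 0 0 1 H H
0 0 0 1 H H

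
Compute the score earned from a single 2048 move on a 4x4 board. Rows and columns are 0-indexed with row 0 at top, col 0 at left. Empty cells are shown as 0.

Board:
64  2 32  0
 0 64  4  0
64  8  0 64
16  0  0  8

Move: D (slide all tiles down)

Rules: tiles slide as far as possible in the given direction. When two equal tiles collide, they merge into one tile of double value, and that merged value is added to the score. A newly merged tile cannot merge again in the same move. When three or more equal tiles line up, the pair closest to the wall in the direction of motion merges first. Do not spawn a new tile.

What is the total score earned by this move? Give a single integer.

Slide down:
col 0: [64, 0, 64, 16] -> [0, 0, 128, 16]  score +128 (running 128)
col 1: [2, 64, 8, 0] -> [0, 2, 64, 8]  score +0 (running 128)
col 2: [32, 4, 0, 0] -> [0, 0, 32, 4]  score +0 (running 128)
col 3: [0, 0, 64, 8] -> [0, 0, 64, 8]  score +0 (running 128)
Board after move:
  0   0   0   0
  0   2   0   0
128  64  32  64
 16   8   4   8

Answer: 128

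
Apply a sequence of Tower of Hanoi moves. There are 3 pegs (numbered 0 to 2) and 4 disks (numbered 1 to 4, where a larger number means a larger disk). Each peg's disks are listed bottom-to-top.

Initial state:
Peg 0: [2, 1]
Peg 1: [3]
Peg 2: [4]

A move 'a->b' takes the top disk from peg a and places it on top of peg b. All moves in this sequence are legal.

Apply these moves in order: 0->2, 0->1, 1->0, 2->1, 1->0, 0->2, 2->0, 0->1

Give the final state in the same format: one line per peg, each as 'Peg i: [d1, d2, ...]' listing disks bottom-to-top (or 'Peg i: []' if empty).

Answer: Peg 0: [2]
Peg 1: [3, 1]
Peg 2: [4]

Derivation:
After move 1 (0->2):
Peg 0: [2]
Peg 1: [3]
Peg 2: [4, 1]

After move 2 (0->1):
Peg 0: []
Peg 1: [3, 2]
Peg 2: [4, 1]

After move 3 (1->0):
Peg 0: [2]
Peg 1: [3]
Peg 2: [4, 1]

After move 4 (2->1):
Peg 0: [2]
Peg 1: [3, 1]
Peg 2: [4]

After move 5 (1->0):
Peg 0: [2, 1]
Peg 1: [3]
Peg 2: [4]

After move 6 (0->2):
Peg 0: [2]
Peg 1: [3]
Peg 2: [4, 1]

After move 7 (2->0):
Peg 0: [2, 1]
Peg 1: [3]
Peg 2: [4]

After move 8 (0->1):
Peg 0: [2]
Peg 1: [3, 1]
Peg 2: [4]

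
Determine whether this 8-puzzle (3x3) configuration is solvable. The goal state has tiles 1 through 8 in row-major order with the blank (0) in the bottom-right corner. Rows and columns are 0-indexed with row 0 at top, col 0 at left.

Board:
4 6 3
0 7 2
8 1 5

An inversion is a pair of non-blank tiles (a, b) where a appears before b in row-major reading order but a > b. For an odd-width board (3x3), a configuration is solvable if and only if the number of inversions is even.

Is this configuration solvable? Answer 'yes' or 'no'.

Answer: no

Derivation:
Inversions (pairs i<j in row-major order where tile[i] > tile[j] > 0): 15
15 is odd, so the puzzle is not solvable.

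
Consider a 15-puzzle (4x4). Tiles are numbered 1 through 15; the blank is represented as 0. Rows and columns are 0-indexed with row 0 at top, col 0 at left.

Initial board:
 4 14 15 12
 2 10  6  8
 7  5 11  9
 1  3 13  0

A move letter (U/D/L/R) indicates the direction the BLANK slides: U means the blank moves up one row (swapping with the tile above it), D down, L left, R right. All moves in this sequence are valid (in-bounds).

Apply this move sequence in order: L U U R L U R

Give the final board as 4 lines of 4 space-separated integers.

After move 1 (L):
 4 14 15 12
 2 10  6  8
 7  5 11  9
 1  3  0 13

After move 2 (U):
 4 14 15 12
 2 10  6  8
 7  5  0  9
 1  3 11 13

After move 3 (U):
 4 14 15 12
 2 10  0  8
 7  5  6  9
 1  3 11 13

After move 4 (R):
 4 14 15 12
 2 10  8  0
 7  5  6  9
 1  3 11 13

After move 5 (L):
 4 14 15 12
 2 10  0  8
 7  5  6  9
 1  3 11 13

After move 6 (U):
 4 14  0 12
 2 10 15  8
 7  5  6  9
 1  3 11 13

After move 7 (R):
 4 14 12  0
 2 10 15  8
 7  5  6  9
 1  3 11 13

Answer:  4 14 12  0
 2 10 15  8
 7  5  6  9
 1  3 11 13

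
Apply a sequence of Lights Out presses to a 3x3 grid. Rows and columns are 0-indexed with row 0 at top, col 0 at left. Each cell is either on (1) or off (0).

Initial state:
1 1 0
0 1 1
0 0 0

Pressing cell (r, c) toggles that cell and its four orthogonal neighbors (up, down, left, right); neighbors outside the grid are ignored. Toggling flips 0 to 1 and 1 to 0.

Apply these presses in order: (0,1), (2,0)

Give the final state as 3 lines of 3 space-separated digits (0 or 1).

Answer: 0 0 1
1 0 1
1 1 0

Derivation:
After press 1 at (0,1):
0 0 1
0 0 1
0 0 0

After press 2 at (2,0):
0 0 1
1 0 1
1 1 0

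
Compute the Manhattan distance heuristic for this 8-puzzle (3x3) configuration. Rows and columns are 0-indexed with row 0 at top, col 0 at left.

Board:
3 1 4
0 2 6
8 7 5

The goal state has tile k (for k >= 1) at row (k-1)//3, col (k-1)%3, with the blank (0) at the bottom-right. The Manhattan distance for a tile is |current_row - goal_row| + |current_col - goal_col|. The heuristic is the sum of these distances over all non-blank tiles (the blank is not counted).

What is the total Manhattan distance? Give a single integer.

Tile 3: at (0,0), goal (0,2), distance |0-0|+|0-2| = 2
Tile 1: at (0,1), goal (0,0), distance |0-0|+|1-0| = 1
Tile 4: at (0,2), goal (1,0), distance |0-1|+|2-0| = 3
Tile 2: at (1,1), goal (0,1), distance |1-0|+|1-1| = 1
Tile 6: at (1,2), goal (1,2), distance |1-1|+|2-2| = 0
Tile 8: at (2,0), goal (2,1), distance |2-2|+|0-1| = 1
Tile 7: at (2,1), goal (2,0), distance |2-2|+|1-0| = 1
Tile 5: at (2,2), goal (1,1), distance |2-1|+|2-1| = 2
Sum: 2 + 1 + 3 + 1 + 0 + 1 + 1 + 2 = 11

Answer: 11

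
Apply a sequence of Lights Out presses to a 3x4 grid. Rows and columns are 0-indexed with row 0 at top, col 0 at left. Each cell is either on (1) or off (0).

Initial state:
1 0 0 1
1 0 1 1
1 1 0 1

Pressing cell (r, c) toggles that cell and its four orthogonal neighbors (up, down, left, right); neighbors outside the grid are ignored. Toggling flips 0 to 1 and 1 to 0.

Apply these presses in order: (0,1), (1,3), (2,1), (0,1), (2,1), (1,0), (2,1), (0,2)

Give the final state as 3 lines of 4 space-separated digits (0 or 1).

Answer: 0 1 1 1
0 0 1 0
1 0 1 0

Derivation:
After press 1 at (0,1):
0 1 1 1
1 1 1 1
1 1 0 1

After press 2 at (1,3):
0 1 1 0
1 1 0 0
1 1 0 0

After press 3 at (2,1):
0 1 1 0
1 0 0 0
0 0 1 0

After press 4 at (0,1):
1 0 0 0
1 1 0 0
0 0 1 0

After press 5 at (2,1):
1 0 0 0
1 0 0 0
1 1 0 0

After press 6 at (1,0):
0 0 0 0
0 1 0 0
0 1 0 0

After press 7 at (2,1):
0 0 0 0
0 0 0 0
1 0 1 0

After press 8 at (0,2):
0 1 1 1
0 0 1 0
1 0 1 0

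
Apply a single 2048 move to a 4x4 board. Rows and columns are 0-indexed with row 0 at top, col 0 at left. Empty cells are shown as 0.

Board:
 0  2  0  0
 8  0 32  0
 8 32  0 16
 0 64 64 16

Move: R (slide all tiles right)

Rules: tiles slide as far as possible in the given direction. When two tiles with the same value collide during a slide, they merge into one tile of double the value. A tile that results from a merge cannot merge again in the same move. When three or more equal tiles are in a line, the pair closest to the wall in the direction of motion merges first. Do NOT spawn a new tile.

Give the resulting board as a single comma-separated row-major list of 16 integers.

Slide right:
row 0: [0, 2, 0, 0] -> [0, 0, 0, 2]
row 1: [8, 0, 32, 0] -> [0, 0, 8, 32]
row 2: [8, 32, 0, 16] -> [0, 8, 32, 16]
row 3: [0, 64, 64, 16] -> [0, 0, 128, 16]

Answer: 0, 0, 0, 2, 0, 0, 8, 32, 0, 8, 32, 16, 0, 0, 128, 16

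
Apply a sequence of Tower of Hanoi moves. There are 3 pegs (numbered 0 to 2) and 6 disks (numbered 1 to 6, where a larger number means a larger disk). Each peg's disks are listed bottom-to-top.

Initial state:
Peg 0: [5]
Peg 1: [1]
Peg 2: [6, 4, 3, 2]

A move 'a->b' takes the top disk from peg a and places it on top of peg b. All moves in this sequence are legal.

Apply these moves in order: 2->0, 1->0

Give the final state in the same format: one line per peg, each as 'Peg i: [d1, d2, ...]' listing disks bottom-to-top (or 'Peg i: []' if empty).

Answer: Peg 0: [5, 2, 1]
Peg 1: []
Peg 2: [6, 4, 3]

Derivation:
After move 1 (2->0):
Peg 0: [5, 2]
Peg 1: [1]
Peg 2: [6, 4, 3]

After move 2 (1->0):
Peg 0: [5, 2, 1]
Peg 1: []
Peg 2: [6, 4, 3]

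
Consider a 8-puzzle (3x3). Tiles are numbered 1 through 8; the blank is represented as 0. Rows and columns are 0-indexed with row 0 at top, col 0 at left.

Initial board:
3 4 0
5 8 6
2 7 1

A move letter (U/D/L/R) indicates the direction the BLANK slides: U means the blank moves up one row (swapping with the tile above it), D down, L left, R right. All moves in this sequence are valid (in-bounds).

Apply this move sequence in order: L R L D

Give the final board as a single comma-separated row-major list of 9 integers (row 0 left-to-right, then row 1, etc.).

After move 1 (L):
3 0 4
5 8 6
2 7 1

After move 2 (R):
3 4 0
5 8 6
2 7 1

After move 3 (L):
3 0 4
5 8 6
2 7 1

After move 4 (D):
3 8 4
5 0 6
2 7 1

Answer: 3, 8, 4, 5, 0, 6, 2, 7, 1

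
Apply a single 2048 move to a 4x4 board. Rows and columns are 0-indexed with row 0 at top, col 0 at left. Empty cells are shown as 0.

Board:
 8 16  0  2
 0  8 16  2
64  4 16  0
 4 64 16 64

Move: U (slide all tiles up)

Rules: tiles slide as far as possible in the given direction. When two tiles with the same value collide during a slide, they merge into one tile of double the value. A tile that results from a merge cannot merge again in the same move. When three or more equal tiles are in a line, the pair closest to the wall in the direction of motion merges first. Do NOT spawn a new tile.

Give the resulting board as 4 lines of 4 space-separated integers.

Slide up:
col 0: [8, 0, 64, 4] -> [8, 64, 4, 0]
col 1: [16, 8, 4, 64] -> [16, 8, 4, 64]
col 2: [0, 16, 16, 16] -> [32, 16, 0, 0]
col 3: [2, 2, 0, 64] -> [4, 64, 0, 0]

Answer:  8 16 32  4
64  8 16 64
 4  4  0  0
 0 64  0  0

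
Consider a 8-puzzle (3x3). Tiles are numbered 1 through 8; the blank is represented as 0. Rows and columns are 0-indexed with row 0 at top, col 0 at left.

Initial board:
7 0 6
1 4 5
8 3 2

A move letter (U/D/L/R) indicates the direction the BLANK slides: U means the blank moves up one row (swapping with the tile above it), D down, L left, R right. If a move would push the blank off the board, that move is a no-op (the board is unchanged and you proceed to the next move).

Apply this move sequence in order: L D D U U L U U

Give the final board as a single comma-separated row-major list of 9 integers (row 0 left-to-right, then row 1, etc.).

Answer: 0, 7, 6, 1, 4, 5, 8, 3, 2

Derivation:
After move 1 (L):
0 7 6
1 4 5
8 3 2

After move 2 (D):
1 7 6
0 4 5
8 3 2

After move 3 (D):
1 7 6
8 4 5
0 3 2

After move 4 (U):
1 7 6
0 4 5
8 3 2

After move 5 (U):
0 7 6
1 4 5
8 3 2

After move 6 (L):
0 7 6
1 4 5
8 3 2

After move 7 (U):
0 7 6
1 4 5
8 3 2

After move 8 (U):
0 7 6
1 4 5
8 3 2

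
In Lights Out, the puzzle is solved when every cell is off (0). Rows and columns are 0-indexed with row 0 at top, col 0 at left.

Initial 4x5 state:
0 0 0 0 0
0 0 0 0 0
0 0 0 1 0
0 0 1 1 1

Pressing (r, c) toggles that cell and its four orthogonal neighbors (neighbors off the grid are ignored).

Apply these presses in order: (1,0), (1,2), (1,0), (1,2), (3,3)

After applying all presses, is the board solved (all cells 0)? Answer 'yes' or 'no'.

After press 1 at (1,0):
1 0 0 0 0
1 1 0 0 0
1 0 0 1 0
0 0 1 1 1

After press 2 at (1,2):
1 0 1 0 0
1 0 1 1 0
1 0 1 1 0
0 0 1 1 1

After press 3 at (1,0):
0 0 1 0 0
0 1 1 1 0
0 0 1 1 0
0 0 1 1 1

After press 4 at (1,2):
0 0 0 0 0
0 0 0 0 0
0 0 0 1 0
0 0 1 1 1

After press 5 at (3,3):
0 0 0 0 0
0 0 0 0 0
0 0 0 0 0
0 0 0 0 0

Lights still on: 0

Answer: yes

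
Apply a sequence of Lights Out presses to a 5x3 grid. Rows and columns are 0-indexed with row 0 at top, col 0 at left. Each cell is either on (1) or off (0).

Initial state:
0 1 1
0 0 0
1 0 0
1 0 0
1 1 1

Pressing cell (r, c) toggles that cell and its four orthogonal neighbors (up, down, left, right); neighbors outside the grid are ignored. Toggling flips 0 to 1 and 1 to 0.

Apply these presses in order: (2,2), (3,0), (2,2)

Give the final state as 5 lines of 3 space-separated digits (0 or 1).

Answer: 0 1 1
0 0 0
0 0 0
0 1 0
0 1 1

Derivation:
After press 1 at (2,2):
0 1 1
0 0 1
1 1 1
1 0 1
1 1 1

After press 2 at (3,0):
0 1 1
0 0 1
0 1 1
0 1 1
0 1 1

After press 3 at (2,2):
0 1 1
0 0 0
0 0 0
0 1 0
0 1 1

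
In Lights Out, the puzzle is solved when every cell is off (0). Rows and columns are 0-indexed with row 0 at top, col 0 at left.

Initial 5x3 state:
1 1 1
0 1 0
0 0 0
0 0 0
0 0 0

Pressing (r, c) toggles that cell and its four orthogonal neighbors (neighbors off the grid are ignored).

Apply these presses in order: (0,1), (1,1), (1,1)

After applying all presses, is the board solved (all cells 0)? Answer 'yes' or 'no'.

After press 1 at (0,1):
0 0 0
0 0 0
0 0 0
0 0 0
0 0 0

After press 2 at (1,1):
0 1 0
1 1 1
0 1 0
0 0 0
0 0 0

After press 3 at (1,1):
0 0 0
0 0 0
0 0 0
0 0 0
0 0 0

Lights still on: 0

Answer: yes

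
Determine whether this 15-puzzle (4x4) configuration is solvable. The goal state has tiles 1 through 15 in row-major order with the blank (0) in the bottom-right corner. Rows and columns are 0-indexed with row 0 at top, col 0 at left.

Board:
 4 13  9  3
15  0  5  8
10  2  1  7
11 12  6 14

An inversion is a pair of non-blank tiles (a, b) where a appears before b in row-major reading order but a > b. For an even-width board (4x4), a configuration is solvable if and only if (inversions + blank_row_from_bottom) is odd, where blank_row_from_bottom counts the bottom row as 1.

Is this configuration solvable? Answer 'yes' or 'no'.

Answer: no

Derivation:
Inversions: 47
Blank is in row 1 (0-indexed from top), which is row 3 counting from the bottom (bottom = 1).
47 + 3 = 50, which is even, so the puzzle is not solvable.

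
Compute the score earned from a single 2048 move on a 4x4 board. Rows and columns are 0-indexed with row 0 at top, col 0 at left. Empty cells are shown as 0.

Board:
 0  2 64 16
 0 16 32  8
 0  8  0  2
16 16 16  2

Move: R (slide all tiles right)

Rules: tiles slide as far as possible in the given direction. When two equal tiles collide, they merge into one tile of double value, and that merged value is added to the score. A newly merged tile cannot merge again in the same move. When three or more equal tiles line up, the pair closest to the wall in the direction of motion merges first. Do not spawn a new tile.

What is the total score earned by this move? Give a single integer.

Slide right:
row 0: [0, 2, 64, 16] -> [0, 2, 64, 16]  score +0 (running 0)
row 1: [0, 16, 32, 8] -> [0, 16, 32, 8]  score +0 (running 0)
row 2: [0, 8, 0, 2] -> [0, 0, 8, 2]  score +0 (running 0)
row 3: [16, 16, 16, 2] -> [0, 16, 32, 2]  score +32 (running 32)
Board after move:
 0  2 64 16
 0 16 32  8
 0  0  8  2
 0 16 32  2

Answer: 32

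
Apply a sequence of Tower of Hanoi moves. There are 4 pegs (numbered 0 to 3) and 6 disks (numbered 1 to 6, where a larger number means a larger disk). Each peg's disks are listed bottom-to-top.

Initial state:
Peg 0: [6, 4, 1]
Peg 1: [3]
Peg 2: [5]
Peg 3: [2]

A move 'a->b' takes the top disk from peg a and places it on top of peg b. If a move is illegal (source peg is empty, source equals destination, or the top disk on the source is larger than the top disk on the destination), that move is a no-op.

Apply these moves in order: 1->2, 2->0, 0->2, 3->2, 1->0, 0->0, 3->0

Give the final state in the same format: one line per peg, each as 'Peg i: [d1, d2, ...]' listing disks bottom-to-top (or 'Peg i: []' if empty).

After move 1 (1->2):
Peg 0: [6, 4, 1]
Peg 1: []
Peg 2: [5, 3]
Peg 3: [2]

After move 2 (2->0):
Peg 0: [6, 4, 1]
Peg 1: []
Peg 2: [5, 3]
Peg 3: [2]

After move 3 (0->2):
Peg 0: [6, 4]
Peg 1: []
Peg 2: [5, 3, 1]
Peg 3: [2]

After move 4 (3->2):
Peg 0: [6, 4]
Peg 1: []
Peg 2: [5, 3, 1]
Peg 3: [2]

After move 5 (1->0):
Peg 0: [6, 4]
Peg 1: []
Peg 2: [5, 3, 1]
Peg 3: [2]

After move 6 (0->0):
Peg 0: [6, 4]
Peg 1: []
Peg 2: [5, 3, 1]
Peg 3: [2]

After move 7 (3->0):
Peg 0: [6, 4, 2]
Peg 1: []
Peg 2: [5, 3, 1]
Peg 3: []

Answer: Peg 0: [6, 4, 2]
Peg 1: []
Peg 2: [5, 3, 1]
Peg 3: []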